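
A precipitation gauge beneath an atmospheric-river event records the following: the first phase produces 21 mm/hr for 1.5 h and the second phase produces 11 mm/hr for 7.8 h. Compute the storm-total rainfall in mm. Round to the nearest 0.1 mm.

total ≈ 117.3 mm

Total = Σ Rᵢ Δtᵢ = 21 × 1.5 + 11 × 7.8
      = 31.5 + 85.8 = 117.3 mm.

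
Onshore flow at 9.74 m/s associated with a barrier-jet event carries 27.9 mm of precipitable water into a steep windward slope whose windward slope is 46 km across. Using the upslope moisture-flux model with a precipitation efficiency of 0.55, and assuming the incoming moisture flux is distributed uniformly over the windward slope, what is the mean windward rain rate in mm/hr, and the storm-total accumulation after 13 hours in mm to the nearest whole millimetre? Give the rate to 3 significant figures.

R ≈ 11.7 mm/hr; total ≈ 152 mm

Incoming column moisture flux per unit ridge length: F = V × PW = 9.74 × 27.9 = 271.746 mm·m/s.
Spread over the 46 km slope with efficiency ε = 0.55: R = ε·F/W = 0.55 × 271.746 / 46000 m = 3.249e-03 mm/s.
R = 3.249e-03 × 3600 = 11.7 mm/hr.
Over 13 h: total = 11.7 × 13 = 152.1 ≈ 152 mm.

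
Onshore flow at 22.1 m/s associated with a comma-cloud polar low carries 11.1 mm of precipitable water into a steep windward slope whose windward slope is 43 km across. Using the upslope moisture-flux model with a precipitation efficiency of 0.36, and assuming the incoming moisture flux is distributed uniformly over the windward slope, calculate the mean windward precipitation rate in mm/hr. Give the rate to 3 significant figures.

Incoming column moisture flux per unit ridge length: F = V × PW = 22.1 × 11.1 = 245.31 mm·m/s.
Spread over the 43 km slope with efficiency ε = 0.36: R = ε·F/W = 0.36 × 245.31 / 43000 m = 2.054e-03 mm/s.
R = 2.054e-03 × 3600 = 7.39 mm/hr.

R ≈ 7.39 mm/hr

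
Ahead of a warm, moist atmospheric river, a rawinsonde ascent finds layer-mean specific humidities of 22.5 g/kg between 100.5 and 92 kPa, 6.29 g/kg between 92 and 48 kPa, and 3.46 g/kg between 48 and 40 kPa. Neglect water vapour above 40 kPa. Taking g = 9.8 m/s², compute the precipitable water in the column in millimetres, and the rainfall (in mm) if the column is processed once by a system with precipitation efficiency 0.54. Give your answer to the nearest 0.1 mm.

Precipitable water is the column-integrated vapour mass per unit area: PW = (1/g) Σ q̄ Δp, with q in kg/kg and Δp in Pa (1 kg/m² of water = 1 mm).
Layer 100.5–92 kPa: Δp = 85 hPa = 8500 Pa, q̄ = 0.0225 kg/kg → 0.0225 × 8500 / 9.8 = 19.52 mm
Layer 92–48 kPa: Δp = 440 hPa = 44000 Pa, q̄ = 0.00629 kg/kg → 0.00629 × 44000 / 9.8 = 28.24 mm
Layer 48–40 kPa: Δp = 80 hPa = 8000 Pa, q̄ = 0.00346 kg/kg → 0.00346 × 8000 / 9.8 = 2.82 mm
PW = 19.52 + 28.24 + 2.82 = 50.58 ≈ 50.6 mm.
Rainfall = ε × PW = 0.54 × 50.6 = 27.3 mm.

PW ≈ 50.6 mm; rainfall ≈ 27.3 mm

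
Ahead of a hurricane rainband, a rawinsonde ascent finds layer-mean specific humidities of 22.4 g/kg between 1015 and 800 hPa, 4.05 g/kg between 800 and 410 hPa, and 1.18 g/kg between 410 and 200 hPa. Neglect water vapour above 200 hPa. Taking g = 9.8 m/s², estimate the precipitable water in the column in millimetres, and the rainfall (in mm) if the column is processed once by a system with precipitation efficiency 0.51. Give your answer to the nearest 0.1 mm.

Precipitable water is the column-integrated vapour mass per unit area: PW = (1/g) Σ q̄ Δp, with q in kg/kg and Δp in Pa (1 kg/m² of water = 1 mm).
Layer 1015–800 hPa: Δp = 215 hPa = 21500 Pa, q̄ = 0.0224 kg/kg → 0.0224 × 21500 / 9.8 = 49.14 mm
Layer 800–410 hPa: Δp = 390 hPa = 39000 Pa, q̄ = 0.00405 kg/kg → 0.00405 × 39000 / 9.8 = 16.12 mm
Layer 410–200 hPa: Δp = 210 hPa = 21000 Pa, q̄ = 0.00118 kg/kg → 0.00118 × 21000 / 9.8 = 2.53 mm
PW = 49.14 + 16.12 + 2.53 = 67.79 ≈ 67.8 mm.
Rainfall = ε × PW = 0.51 × 67.8 = 34.6 mm.

PW ≈ 67.8 mm; rainfall ≈ 34.6 mm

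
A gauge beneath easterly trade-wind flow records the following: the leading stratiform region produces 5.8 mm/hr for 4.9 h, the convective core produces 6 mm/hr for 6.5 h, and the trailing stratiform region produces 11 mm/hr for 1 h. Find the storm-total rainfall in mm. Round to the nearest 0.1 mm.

total ≈ 78.4 mm

Total = Σ Rᵢ Δtᵢ = 5.8 × 4.9 + 6 × 6.5 + 11 × 1
      = 28.42 + 39 + 11 = 78.4 mm.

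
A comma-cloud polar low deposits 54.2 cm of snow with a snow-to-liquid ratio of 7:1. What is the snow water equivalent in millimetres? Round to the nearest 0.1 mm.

SWE ≈ 77.4 mm

SWE = snow depth / ratio = 54.2 cm / 7 = 7.743 cm = 77.4 mm.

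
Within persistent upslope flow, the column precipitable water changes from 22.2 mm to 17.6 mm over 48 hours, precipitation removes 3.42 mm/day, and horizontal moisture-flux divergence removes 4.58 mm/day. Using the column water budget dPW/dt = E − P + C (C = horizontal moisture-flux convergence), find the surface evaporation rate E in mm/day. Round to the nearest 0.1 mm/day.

E ≈ 5.7 mm/day

dPW/dt = (17.6 − 22.2) mm / (48/24 day) = -2.300 mm/day.
E = dPW/dt + P − C = (-2.300) + 3.42 − (-4.58) = 5.7 mm/day.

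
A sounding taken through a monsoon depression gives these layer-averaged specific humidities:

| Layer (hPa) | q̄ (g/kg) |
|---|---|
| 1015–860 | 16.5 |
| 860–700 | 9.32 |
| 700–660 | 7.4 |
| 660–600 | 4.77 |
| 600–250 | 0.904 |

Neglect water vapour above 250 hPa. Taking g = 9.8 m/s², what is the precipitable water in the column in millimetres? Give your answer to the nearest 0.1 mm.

PW ≈ 50.5 mm

Precipitable water is the column-integrated vapour mass per unit area: PW = (1/g) Σ q̄ Δp, with q in kg/kg and Δp in Pa (1 kg/m² of water = 1 mm).
Layer 1015–860 hPa: Δp = 155 hPa = 15500 Pa, q̄ = 0.0165 kg/kg → 0.0165 × 15500 / 9.8 = 26.10 mm
Layer 860–700 hPa: Δp = 160 hPa = 16000 Pa, q̄ = 0.00932 kg/kg → 0.00932 × 16000 / 9.8 = 15.22 mm
Layer 700–660 hPa: Δp = 40 hPa = 4000 Pa, q̄ = 0.0074 kg/kg → 0.0074 × 4000 / 9.8 = 3.02 mm
Layer 660–600 hPa: Δp = 60 hPa = 6000 Pa, q̄ = 0.00477 kg/kg → 0.00477 × 6000 / 9.8 = 2.92 mm
Layer 600–250 hPa: Δp = 350 hPa = 35000 Pa, q̄ = 0.000904 kg/kg → 0.000904 × 35000 / 9.8 = 3.23 mm
PW = 26.10 + 15.22 + 3.02 + 2.92 + 3.23 = 50.49 ≈ 50.5 mm.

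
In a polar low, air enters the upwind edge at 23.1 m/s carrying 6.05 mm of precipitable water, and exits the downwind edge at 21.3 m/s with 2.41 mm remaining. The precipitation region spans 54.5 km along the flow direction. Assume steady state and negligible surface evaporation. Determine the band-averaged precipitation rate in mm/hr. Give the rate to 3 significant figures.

Column moisture flux per unit crosswind length is F = V × PW.
Inflow: F_in = 23.1 × 6.05 = 139.755 mm·m/s
Outflow: F_out = 21.3 × 2.41 = 51.333 mm·m/s
Steady-state rate R = (F_in − F_out)/L = (139.755 − 51.333) / 54500 m = 1.622e-03 mm/s.
R = 1.622e-03 × 3600 = 5.84 mm/hr.

R ≈ 5.84 mm/hr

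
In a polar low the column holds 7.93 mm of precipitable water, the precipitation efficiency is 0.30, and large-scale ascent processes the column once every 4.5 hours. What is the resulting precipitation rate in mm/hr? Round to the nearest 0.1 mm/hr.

Each overturning extracts ε × PW = 0.30 × 7.93 = 2.379 mm.
Rate = ε·PW / τ = 2.379 / 4.5 h = 0.5 mm/hr.

R ≈ 0.5 mm/hr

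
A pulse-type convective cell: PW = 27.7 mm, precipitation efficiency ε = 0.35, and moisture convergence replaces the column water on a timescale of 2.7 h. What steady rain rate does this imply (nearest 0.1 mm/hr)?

Each overturning extracts ε × PW = 0.35 × 27.7 = 9.695 mm.
Rate = ε·PW / τ = 9.695 / 2.7 h = 3.6 mm/hr.

R ≈ 3.6 mm/hr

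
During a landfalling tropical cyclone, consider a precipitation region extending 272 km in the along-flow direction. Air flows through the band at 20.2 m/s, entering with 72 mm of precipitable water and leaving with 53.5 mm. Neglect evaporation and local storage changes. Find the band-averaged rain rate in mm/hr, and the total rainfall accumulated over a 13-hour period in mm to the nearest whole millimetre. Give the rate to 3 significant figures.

R ≈ 4.95 mm/hr; total ≈ 64 mm

Column moisture flux per unit crosswind length is F = V × PW.
Inflow: F_in = 20.2 × 72 = 1454.4 mm·m/s
Outflow: F_out = 20.2 × 53.5 = 1080.7 mm·m/s
Steady-state rate R = (F_in − F_out)/L = (1454.4 − 1080.7) / 272000 m = 1.374e-03 mm/s.
R = 1.374e-03 × 3600 = 4.95 mm/hr.
Over 13 h: total = 4.95 × 13 = 64.35 ≈ 64 mm.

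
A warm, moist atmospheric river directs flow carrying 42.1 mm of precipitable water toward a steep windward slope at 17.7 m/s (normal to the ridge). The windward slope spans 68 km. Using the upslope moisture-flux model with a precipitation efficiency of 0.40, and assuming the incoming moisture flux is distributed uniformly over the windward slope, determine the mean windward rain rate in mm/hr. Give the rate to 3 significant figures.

R ≈ 15.8 mm/hr

Incoming column moisture flux per unit ridge length: F = V × PW = 17.7 × 42.1 = 745.17 mm·m/s.
Spread over the 68 km slope with efficiency ε = 0.40: R = ε·F/W = 0.40 × 745.17 / 68000 m = 4.383e-03 mm/s.
R = 4.383e-03 × 3600 = 15.8 mm/hr.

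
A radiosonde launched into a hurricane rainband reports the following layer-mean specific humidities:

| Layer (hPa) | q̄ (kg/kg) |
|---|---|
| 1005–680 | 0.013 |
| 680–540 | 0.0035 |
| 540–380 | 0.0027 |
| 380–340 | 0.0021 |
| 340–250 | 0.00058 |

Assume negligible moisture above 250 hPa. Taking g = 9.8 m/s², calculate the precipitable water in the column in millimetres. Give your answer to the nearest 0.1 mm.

PW ≈ 53.9 mm

Precipitable water is the column-integrated vapour mass per unit area: PW = (1/g) Σ q̄ Δp, with q in kg/kg and Δp in Pa (1 kg/m² of water = 1 mm).
Layer 1005–680 hPa: Δp = 325 hPa = 32500 Pa, q̄ = 0.013 kg/kg → 0.013 × 32500 / 9.8 = 43.11 mm
Layer 680–540 hPa: Δp = 140 hPa = 14000 Pa, q̄ = 0.0035 kg/kg → 0.0035 × 14000 / 9.8 = 5.00 mm
Layer 540–380 hPa: Δp = 160 hPa = 16000 Pa, q̄ = 0.0027 kg/kg → 0.0027 × 16000 / 9.8 = 4.41 mm
Layer 380–340 hPa: Δp = 40 hPa = 4000 Pa, q̄ = 0.0021 kg/kg → 0.0021 × 4000 / 9.8 = 0.86 mm
Layer 340–250 hPa: Δp = 90 hPa = 9000 Pa, q̄ = 0.00058 kg/kg → 0.00058 × 9000 / 9.8 = 0.53 mm
PW = 43.11 + 5.00 + 4.41 + 0.86 + 0.53 = 53.91 ≈ 53.9 mm.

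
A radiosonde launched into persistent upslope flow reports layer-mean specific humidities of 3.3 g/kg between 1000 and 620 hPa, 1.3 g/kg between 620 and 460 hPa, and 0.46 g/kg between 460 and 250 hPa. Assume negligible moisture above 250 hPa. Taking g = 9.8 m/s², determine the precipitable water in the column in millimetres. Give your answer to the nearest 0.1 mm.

Precipitable water is the column-integrated vapour mass per unit area: PW = (1/g) Σ q̄ Δp, with q in kg/kg and Δp in Pa (1 kg/m² of water = 1 mm).
Layer 1000–620 hPa: Δp = 380 hPa = 38000 Pa, q̄ = 0.0033 kg/kg → 0.0033 × 38000 / 9.8 = 12.80 mm
Layer 620–460 hPa: Δp = 160 hPa = 16000 Pa, q̄ = 0.0013 kg/kg → 0.0013 × 16000 / 9.8 = 2.12 mm
Layer 460–250 hPa: Δp = 210 hPa = 21000 Pa, q̄ = 0.00046 kg/kg → 0.00046 × 21000 / 9.8 = 0.99 mm
PW = 12.80 + 2.12 + 0.99 = 15.91 ≈ 15.9 mm.

PW ≈ 15.9 mm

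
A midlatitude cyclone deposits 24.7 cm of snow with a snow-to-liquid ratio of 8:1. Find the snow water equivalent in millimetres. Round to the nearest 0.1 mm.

SWE ≈ 30.9 mm

SWE = snow depth / ratio = 24.7 cm / 8 = 3.087 cm = 30.9 mm.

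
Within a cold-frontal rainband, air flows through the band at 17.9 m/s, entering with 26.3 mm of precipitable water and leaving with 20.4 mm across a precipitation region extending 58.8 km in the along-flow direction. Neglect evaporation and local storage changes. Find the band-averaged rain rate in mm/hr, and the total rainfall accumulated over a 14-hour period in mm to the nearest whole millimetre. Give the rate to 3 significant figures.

Column moisture flux per unit crosswind length is F = V × PW.
Inflow: F_in = 17.9 × 26.3 = 470.77 mm·m/s
Outflow: F_out = 17.9 × 20.4 = 365.16 mm·m/s
Steady-state rate R = (F_in − F_out)/L = (470.77 − 365.16) / 58800 m = 1.796e-03 mm/s.
R = 1.796e-03 × 3600 = 6.47 mm/hr.
Over 14 h: total = 6.47 × 14 = 90.58 ≈ 91 mm.

R ≈ 6.47 mm/hr; total ≈ 91 mm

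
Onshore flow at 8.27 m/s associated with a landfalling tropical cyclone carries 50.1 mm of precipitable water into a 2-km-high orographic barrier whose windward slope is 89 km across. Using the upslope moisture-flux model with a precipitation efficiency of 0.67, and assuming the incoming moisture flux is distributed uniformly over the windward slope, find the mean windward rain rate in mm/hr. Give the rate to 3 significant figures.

R ≈ 11.2 mm/hr

Incoming column moisture flux per unit ridge length: F = V × PW = 8.27 × 50.1 = 414.327 mm·m/s.
Spread over the 89 km slope with efficiency ε = 0.67: R = ε·F/W = 0.67 × 414.327 / 89000 m = 3.119e-03 mm/s.
R = 3.119e-03 × 3600 = 11.2 mm/hr.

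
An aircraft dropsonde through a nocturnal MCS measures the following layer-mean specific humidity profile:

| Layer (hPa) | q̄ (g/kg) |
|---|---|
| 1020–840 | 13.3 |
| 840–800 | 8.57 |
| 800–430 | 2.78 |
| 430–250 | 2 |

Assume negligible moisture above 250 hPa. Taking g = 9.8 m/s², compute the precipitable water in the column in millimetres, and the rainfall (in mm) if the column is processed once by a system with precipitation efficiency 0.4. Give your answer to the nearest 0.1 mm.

PW ≈ 42.1 mm; rainfall ≈ 16.8 mm

Precipitable water is the column-integrated vapour mass per unit area: PW = (1/g) Σ q̄ Δp, with q in kg/kg and Δp in Pa (1 kg/m² of water = 1 mm).
Layer 1020–840 hPa: Δp = 180 hPa = 18000 Pa, q̄ = 0.0133 kg/kg → 0.0133 × 18000 / 9.8 = 24.43 mm
Layer 840–800 hPa: Δp = 40 hPa = 4000 Pa, q̄ = 0.00857 kg/kg → 0.00857 × 4000 / 9.8 = 3.50 mm
Layer 800–430 hPa: Δp = 370 hPa = 37000 Pa, q̄ = 0.00278 kg/kg → 0.00278 × 37000 / 9.8 = 10.50 mm
Layer 430–250 hPa: Δp = 180 hPa = 18000 Pa, q̄ = 0.002 kg/kg → 0.002 × 18000 / 9.8 = 3.67 mm
PW = 24.43 + 3.50 + 10.50 + 3.67 = 42.10 ≈ 42.1 mm.
Rainfall = ε × PW = 0.4 × 42.1 = 16.8 mm.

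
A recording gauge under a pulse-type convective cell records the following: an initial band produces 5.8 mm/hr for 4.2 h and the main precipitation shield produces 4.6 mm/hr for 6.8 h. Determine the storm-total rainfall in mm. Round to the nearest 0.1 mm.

total ≈ 55.6 mm

Total = Σ Rᵢ Δtᵢ = 5.8 × 4.2 + 4.6 × 6.8
      = 24.36 + 31.28 = 55.6 mm.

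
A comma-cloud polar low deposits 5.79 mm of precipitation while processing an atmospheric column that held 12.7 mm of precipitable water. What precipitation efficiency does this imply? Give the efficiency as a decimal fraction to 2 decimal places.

ε ≈ 0.46

ε = precipitation / PW = 5.79 / 12.7 = 0.46.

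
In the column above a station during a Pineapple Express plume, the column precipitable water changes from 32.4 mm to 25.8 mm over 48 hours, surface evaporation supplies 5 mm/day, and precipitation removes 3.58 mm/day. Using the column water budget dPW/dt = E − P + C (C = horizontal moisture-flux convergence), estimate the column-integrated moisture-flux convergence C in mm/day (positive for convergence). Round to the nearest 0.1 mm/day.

C ≈ -4.7 mm/day

dPW/dt = (25.8 − 32.4) mm / (48/24 day) = -3.300 mm/day.
C = dPW/dt − E + P = (-3.300) − 5 + 3.58 = -4.7 mm/day.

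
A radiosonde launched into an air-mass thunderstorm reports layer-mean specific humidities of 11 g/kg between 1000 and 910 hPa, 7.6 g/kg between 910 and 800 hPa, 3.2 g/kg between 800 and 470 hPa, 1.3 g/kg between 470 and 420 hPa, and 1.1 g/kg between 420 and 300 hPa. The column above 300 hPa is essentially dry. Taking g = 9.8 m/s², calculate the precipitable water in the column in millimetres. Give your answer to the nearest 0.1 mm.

Precipitable water is the column-integrated vapour mass per unit area: PW = (1/g) Σ q̄ Δp, with q in kg/kg and Δp in Pa (1 kg/m² of water = 1 mm).
Layer 1000–910 hPa: Δp = 90 hPa = 9000 Pa, q̄ = 0.011 kg/kg → 0.011 × 9000 / 9.8 = 10.10 mm
Layer 910–800 hPa: Δp = 110 hPa = 11000 Pa, q̄ = 0.0076 kg/kg → 0.0076 × 11000 / 9.8 = 8.53 mm
Layer 800–470 hPa: Δp = 330 hPa = 33000 Pa, q̄ = 0.0032 kg/kg → 0.0032 × 33000 / 9.8 = 10.78 mm
Layer 470–420 hPa: Δp = 50 hPa = 5000 Pa, q̄ = 0.0013 kg/kg → 0.0013 × 5000 / 9.8 = 0.66 mm
Layer 420–300 hPa: Δp = 120 hPa = 12000 Pa, q̄ = 0.0011 kg/kg → 0.0011 × 12000 / 9.8 = 1.35 mm
PW = 10.10 + 8.53 + 10.78 + 0.66 + 1.35 = 31.42 ≈ 31.4 mm.

PW ≈ 31.4 mm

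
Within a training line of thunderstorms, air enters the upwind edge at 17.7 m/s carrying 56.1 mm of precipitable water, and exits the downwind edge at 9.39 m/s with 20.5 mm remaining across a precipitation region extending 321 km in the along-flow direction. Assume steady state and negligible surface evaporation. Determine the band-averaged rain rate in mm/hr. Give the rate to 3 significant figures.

Column moisture flux per unit crosswind length is F = V × PW.
Inflow: F_in = 17.7 × 56.1 = 992.97 mm·m/s
Outflow: F_out = 9.39 × 20.5 = 192.495 mm·m/s
Steady-state rate R = (F_in − F_out)/L = (992.97 − 192.495) / 321000 m = 2.494e-03 mm/s.
R = 2.494e-03 × 3600 = 8.98 mm/hr.

R ≈ 8.98 mm/hr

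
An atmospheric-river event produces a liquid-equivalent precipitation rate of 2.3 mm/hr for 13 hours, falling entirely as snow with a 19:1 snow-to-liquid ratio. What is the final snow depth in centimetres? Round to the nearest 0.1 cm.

Liquid-equivalent depth = 2.3 × 13 = 29.9 mm.
Snow depth = 29.9 mm × 19 = 568.1 mm = 56.8 cm.

snow depth ≈ 56.8 cm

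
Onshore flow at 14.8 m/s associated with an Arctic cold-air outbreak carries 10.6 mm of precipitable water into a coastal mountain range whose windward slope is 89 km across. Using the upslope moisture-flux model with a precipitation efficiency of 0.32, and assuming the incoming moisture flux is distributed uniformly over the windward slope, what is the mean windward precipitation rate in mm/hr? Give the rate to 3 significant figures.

Incoming column moisture flux per unit ridge length: F = V × PW = 14.8 × 10.6 = 156.88 mm·m/s.
Spread over the 89 km slope with efficiency ε = 0.32: R = ε·F/W = 0.32 × 156.88 / 89000 m = 5.641e-04 mm/s.
R = 5.641e-04 × 3600 = 2.03 mm/hr.

R ≈ 2.03 mm/hr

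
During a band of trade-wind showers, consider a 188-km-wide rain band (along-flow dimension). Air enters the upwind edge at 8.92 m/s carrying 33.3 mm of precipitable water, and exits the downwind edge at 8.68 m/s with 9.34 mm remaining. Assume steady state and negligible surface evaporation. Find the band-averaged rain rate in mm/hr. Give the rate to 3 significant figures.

Column moisture flux per unit crosswind length is F = V × PW.
Inflow: F_in = 8.92 × 33.3 = 297.036 mm·m/s
Outflow: F_out = 8.68 × 9.34 = 81.0712 mm·m/s
Steady-state rate R = (F_in − F_out)/L = (297.036 − 81.0712) / 188000 m = 1.149e-03 mm/s.
R = 1.149e-03 × 3600 = 4.14 mm/hr.

R ≈ 4.14 mm/hr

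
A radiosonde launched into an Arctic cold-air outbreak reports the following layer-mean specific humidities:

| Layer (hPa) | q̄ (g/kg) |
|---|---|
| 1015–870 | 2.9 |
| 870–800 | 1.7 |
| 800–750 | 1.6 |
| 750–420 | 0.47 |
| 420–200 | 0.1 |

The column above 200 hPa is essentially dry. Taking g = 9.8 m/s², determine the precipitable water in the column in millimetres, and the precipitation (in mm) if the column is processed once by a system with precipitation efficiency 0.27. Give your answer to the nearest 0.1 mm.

PW ≈ 8.1 mm; precipitation ≈ 2.2 mm

Precipitable water is the column-integrated vapour mass per unit area: PW = (1/g) Σ q̄ Δp, with q in kg/kg and Δp in Pa (1 kg/m² of water = 1 mm).
Layer 1015–870 hPa: Δp = 145 hPa = 14500 Pa, q̄ = 0.0029 kg/kg → 0.0029 × 14500 / 9.8 = 4.29 mm
Layer 870–800 hPa: Δp = 70 hPa = 7000 Pa, q̄ = 0.0017 kg/kg → 0.0017 × 7000 / 9.8 = 1.21 mm
Layer 800–750 hPa: Δp = 50 hPa = 5000 Pa, q̄ = 0.0016 kg/kg → 0.0016 × 5000 / 9.8 = 0.82 mm
Layer 750–420 hPa: Δp = 330 hPa = 33000 Pa, q̄ = 0.00047 kg/kg → 0.00047 × 33000 / 9.8 = 1.58 mm
Layer 420–200 hPa: Δp = 220 hPa = 22000 Pa, q̄ = 0.0001 kg/kg → 0.0001 × 22000 / 9.8 = 0.22 mm
PW = 4.29 + 1.21 + 0.82 + 1.58 + 0.22 = 8.12 ≈ 8.1 mm.
Precipitation = ε × PW = 0.27 × 8.1 = 2.2 mm.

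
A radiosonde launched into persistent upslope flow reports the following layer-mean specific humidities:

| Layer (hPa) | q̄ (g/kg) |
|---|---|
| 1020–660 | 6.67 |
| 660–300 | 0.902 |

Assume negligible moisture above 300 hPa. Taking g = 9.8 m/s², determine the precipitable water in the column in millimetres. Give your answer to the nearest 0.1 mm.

Precipitable water is the column-integrated vapour mass per unit area: PW = (1/g) Σ q̄ Δp, with q in kg/kg and Δp in Pa (1 kg/m² of water = 1 mm).
Layer 1020–660 hPa: Δp = 360 hPa = 36000 Pa, q̄ = 0.00667 kg/kg → 0.00667 × 36000 / 9.8 = 24.50 mm
Layer 660–300 hPa: Δp = 360 hPa = 36000 Pa, q̄ = 0.000902 kg/kg → 0.000902 × 36000 / 9.8 = 3.31 mm
PW = 24.50 + 3.31 = 27.81 ≈ 27.8 mm.

PW ≈ 27.8 mm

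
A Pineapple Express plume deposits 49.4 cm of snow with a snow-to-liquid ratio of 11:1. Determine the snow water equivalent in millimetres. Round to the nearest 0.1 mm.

SWE ≈ 44.9 mm

SWE = snow depth / ratio = 49.4 cm / 11 = 4.491 cm = 44.9 mm.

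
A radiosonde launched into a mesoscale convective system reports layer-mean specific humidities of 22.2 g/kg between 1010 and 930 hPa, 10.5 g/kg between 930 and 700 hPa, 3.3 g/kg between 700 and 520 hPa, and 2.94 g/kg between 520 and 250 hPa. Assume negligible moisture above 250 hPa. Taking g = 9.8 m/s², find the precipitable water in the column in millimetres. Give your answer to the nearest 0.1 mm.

Precipitable water is the column-integrated vapour mass per unit area: PW = (1/g) Σ q̄ Δp, with q in kg/kg and Δp in Pa (1 kg/m² of water = 1 mm).
Layer 1010–930 hPa: Δp = 80 hPa = 8000 Pa, q̄ = 0.0222 kg/kg → 0.0222 × 8000 / 9.8 = 18.12 mm
Layer 930–700 hPa: Δp = 230 hPa = 23000 Pa, q̄ = 0.0105 kg/kg → 0.0105 × 23000 / 9.8 = 24.64 mm
Layer 700–520 hPa: Δp = 180 hPa = 18000 Pa, q̄ = 0.0033 kg/kg → 0.0033 × 18000 / 9.8 = 6.06 mm
Layer 520–250 hPa: Δp = 270 hPa = 27000 Pa, q̄ = 0.00294 kg/kg → 0.00294 × 27000 / 9.8 = 8.10 mm
PW = 18.12 + 24.64 + 6.06 + 8.10 = 56.92 ≈ 56.9 mm.

PW ≈ 56.9 mm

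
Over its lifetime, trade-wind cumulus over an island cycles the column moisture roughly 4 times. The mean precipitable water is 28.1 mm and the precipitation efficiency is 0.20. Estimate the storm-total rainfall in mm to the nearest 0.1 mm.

rainfall ≈ 22.5 mm

Each cycle deposits ε × PW = 0.20 × 28.1 = 5.62 mm.
Over 4 cycles: 4 × 5.62 = 22.5 mm.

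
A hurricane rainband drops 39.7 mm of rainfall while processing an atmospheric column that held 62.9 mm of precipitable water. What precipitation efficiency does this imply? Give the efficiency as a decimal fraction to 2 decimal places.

ε = rainfall / PW = 39.7 / 62.9 = 0.63.

ε ≈ 0.63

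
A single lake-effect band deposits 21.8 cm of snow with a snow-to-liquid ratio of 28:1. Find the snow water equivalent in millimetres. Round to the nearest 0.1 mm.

SWE = snow depth / ratio = 21.8 cm / 28 = 0.779 cm = 7.8 mm.

SWE ≈ 7.8 mm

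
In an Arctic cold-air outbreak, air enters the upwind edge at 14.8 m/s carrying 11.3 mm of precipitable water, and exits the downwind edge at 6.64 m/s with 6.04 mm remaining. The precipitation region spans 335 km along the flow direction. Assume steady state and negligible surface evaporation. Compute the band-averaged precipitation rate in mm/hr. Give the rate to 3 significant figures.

R ≈ 1.37 mm/hr

Column moisture flux per unit crosswind length is F = V × PW.
Inflow: F_in = 14.8 × 11.3 = 167.24 mm·m/s
Outflow: F_out = 6.64 × 6.04 = 40.1056 mm·m/s
Steady-state rate R = (F_in − F_out)/L = (167.24 − 40.1056) / 335000 m = 3.795e-04 mm/s.
R = 3.795e-04 × 3600 = 1.37 mm/hr.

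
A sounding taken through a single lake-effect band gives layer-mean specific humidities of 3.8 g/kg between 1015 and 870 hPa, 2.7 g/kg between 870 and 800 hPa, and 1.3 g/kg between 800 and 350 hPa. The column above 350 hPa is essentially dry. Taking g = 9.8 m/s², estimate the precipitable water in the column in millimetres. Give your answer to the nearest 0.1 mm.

PW ≈ 13.5 mm

Precipitable water is the column-integrated vapour mass per unit area: PW = (1/g) Σ q̄ Δp, with q in kg/kg and Δp in Pa (1 kg/m² of water = 1 mm).
Layer 1015–870 hPa: Δp = 145 hPa = 14500 Pa, q̄ = 0.0038 kg/kg → 0.0038 × 14500 / 9.8 = 5.62 mm
Layer 870–800 hPa: Δp = 70 hPa = 7000 Pa, q̄ = 0.0027 kg/kg → 0.0027 × 7000 / 9.8 = 1.93 mm
Layer 800–350 hPa: Δp = 450 hPa = 45000 Pa, q̄ = 0.0013 kg/kg → 0.0013 × 45000 / 9.8 = 5.97 mm
PW = 5.62 + 1.93 + 5.97 = 13.52 ≈ 13.5 mm.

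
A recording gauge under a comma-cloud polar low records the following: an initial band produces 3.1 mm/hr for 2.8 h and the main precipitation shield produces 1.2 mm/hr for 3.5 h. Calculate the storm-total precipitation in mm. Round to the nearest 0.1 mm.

Total = Σ Rᵢ Δtᵢ = 3.1 × 2.8 + 1.2 × 3.5
      = 8.68 + 4.2 = 12.9 mm.

total ≈ 12.9 mm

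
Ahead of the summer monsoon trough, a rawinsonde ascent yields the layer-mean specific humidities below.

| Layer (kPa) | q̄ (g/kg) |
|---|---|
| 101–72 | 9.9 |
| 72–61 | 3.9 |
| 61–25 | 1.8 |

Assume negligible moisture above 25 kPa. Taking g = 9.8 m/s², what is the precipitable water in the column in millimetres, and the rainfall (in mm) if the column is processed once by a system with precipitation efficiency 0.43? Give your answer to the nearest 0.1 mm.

Precipitable water is the column-integrated vapour mass per unit area: PW = (1/g) Σ q̄ Δp, with q in kg/kg and Δp in Pa (1 kg/m² of water = 1 mm).
Layer 101–72 kPa: Δp = 290 hPa = 29000 Pa, q̄ = 0.0099 kg/kg → 0.0099 × 29000 / 9.8 = 29.30 mm
Layer 72–61 kPa: Δp = 110 hPa = 11000 Pa, q̄ = 0.0039 kg/kg → 0.0039 × 11000 / 9.8 = 4.38 mm
Layer 61–25 kPa: Δp = 360 hPa = 36000 Pa, q̄ = 0.0018 kg/kg → 0.0018 × 36000 / 9.8 = 6.61 mm
PW = 29.30 + 4.38 + 6.61 = 40.29 ≈ 40.3 mm.
Rainfall = ε × PW = 0.43 × 40.3 = 17.3 mm.

PW ≈ 40.3 mm; rainfall ≈ 17.3 mm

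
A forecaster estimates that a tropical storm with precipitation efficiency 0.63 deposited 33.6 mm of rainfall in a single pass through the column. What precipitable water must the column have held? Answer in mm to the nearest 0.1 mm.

PW ≈ 53.3 mm

PW = rainfall / ε = 33.6 / 0.63 = 53.3 mm.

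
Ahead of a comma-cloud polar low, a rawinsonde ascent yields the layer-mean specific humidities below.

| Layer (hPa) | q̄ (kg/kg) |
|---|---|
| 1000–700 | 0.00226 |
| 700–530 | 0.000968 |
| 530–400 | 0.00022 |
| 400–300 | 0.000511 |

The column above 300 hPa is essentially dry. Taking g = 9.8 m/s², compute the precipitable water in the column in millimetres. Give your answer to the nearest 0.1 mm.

Precipitable water is the column-integrated vapour mass per unit area: PW = (1/g) Σ q̄ Δp, with q in kg/kg and Δp in Pa (1 kg/m² of water = 1 mm).
Layer 1000–700 hPa: Δp = 300 hPa = 30000 Pa, q̄ = 0.00226 kg/kg → 0.00226 × 30000 / 9.8 = 6.92 mm
Layer 700–530 hPa: Δp = 170 hPa = 17000 Pa, q̄ = 0.000968 kg/kg → 0.000968 × 17000 / 9.8 = 1.68 mm
Layer 530–400 hPa: Δp = 130 hPa = 13000 Pa, q̄ = 0.00022 kg/kg → 0.00022 × 13000 / 9.8 = 0.29 mm
Layer 400–300 hPa: Δp = 100 hPa = 10000 Pa, q̄ = 0.000511 kg/kg → 0.000511 × 10000 / 9.8 = 0.52 mm
PW = 6.92 + 1.68 + 0.29 + 0.52 = 9.41 ≈ 9.4 mm.

PW ≈ 9.4 mm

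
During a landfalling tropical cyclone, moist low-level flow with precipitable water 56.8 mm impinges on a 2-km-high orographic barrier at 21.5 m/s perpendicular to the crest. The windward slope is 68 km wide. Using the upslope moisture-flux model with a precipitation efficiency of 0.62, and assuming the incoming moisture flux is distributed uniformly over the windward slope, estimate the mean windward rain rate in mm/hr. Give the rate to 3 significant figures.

R ≈ 40.1 mm/hr

Incoming column moisture flux per unit ridge length: F = V × PW = 21.5 × 56.8 = 1221.2 mm·m/s.
Spread over the 68 km slope with efficiency ε = 0.62: R = ε·F/W = 0.62 × 1221.2 / 68000 m = 1.113e-02 mm/s.
R = 1.113e-02 × 3600 = 40.1 mm/hr.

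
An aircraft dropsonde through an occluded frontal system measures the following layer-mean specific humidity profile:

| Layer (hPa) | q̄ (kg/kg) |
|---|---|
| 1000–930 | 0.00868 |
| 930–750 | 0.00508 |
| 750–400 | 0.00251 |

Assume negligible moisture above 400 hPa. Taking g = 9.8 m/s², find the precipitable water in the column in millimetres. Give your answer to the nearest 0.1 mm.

Precipitable water is the column-integrated vapour mass per unit area: PW = (1/g) Σ q̄ Δp, with q in kg/kg and Δp in Pa (1 kg/m² of water = 1 mm).
Layer 1000–930 hPa: Δp = 70 hPa = 7000 Pa, q̄ = 0.00868 kg/kg → 0.00868 × 7000 / 9.8 = 6.20 mm
Layer 930–750 hPa: Δp = 180 hPa = 18000 Pa, q̄ = 0.00508 kg/kg → 0.00508 × 18000 / 9.8 = 9.33 mm
Layer 750–400 hPa: Δp = 350 hPa = 35000 Pa, q̄ = 0.00251 kg/kg → 0.00251 × 35000 / 9.8 = 8.96 mm
PW = 6.20 + 9.33 + 8.96 = 24.49 ≈ 24.5 mm.

PW ≈ 24.5 mm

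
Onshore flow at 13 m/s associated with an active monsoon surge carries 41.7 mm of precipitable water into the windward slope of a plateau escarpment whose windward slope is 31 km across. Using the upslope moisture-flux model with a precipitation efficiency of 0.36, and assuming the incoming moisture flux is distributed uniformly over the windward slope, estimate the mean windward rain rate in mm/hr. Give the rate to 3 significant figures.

Incoming column moisture flux per unit ridge length: F = V × PW = 13 × 41.7 = 542.1 mm·m/s.
Spread over the 31 km slope with efficiency ε = 0.36: R = ε·F/W = 0.36 × 542.1 / 31000 m = 6.295e-03 mm/s.
R = 6.295e-03 × 3600 = 22.7 mm/hr.

R ≈ 22.7 mm/hr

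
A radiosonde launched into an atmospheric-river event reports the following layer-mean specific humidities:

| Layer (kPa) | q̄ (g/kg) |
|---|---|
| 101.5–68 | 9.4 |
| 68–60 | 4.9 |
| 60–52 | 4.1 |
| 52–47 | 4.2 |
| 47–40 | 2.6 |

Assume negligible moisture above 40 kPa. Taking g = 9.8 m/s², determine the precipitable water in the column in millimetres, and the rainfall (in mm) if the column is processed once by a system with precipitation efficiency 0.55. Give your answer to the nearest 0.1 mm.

PW ≈ 43.5 mm; rainfall ≈ 23.9 mm

Precipitable water is the column-integrated vapour mass per unit area: PW = (1/g) Σ q̄ Δp, with q in kg/kg and Δp in Pa (1 kg/m² of water = 1 mm).
Layer 101.5–68 kPa: Δp = 335 hPa = 33500 Pa, q̄ = 0.0094 kg/kg → 0.0094 × 33500 / 9.8 = 32.13 mm
Layer 68–60 kPa: Δp = 80 hPa = 8000 Pa, q̄ = 0.0049 kg/kg → 0.0049 × 8000 / 9.8 = 4.00 mm
Layer 60–52 kPa: Δp = 80 hPa = 8000 Pa, q̄ = 0.0041 kg/kg → 0.0041 × 8000 / 9.8 = 3.35 mm
Layer 52–47 kPa: Δp = 50 hPa = 5000 Pa, q̄ = 0.0042 kg/kg → 0.0042 × 5000 / 9.8 = 2.14 mm
Layer 47–40 kPa: Δp = 70 hPa = 7000 Pa, q̄ = 0.0026 kg/kg → 0.0026 × 7000 / 9.8 = 1.86 mm
PW = 32.13 + 4.00 + 3.35 + 2.14 + 1.86 = 43.48 ≈ 43.5 mm.
Rainfall = ε × PW = 0.55 × 43.5 = 23.9 mm.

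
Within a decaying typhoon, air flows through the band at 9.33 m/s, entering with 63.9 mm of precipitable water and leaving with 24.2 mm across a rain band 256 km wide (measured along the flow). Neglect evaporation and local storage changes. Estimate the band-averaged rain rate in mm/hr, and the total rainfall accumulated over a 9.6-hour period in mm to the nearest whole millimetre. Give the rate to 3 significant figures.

Column moisture flux per unit crosswind length is F = V × PW.
Inflow: F_in = 9.33 × 63.9 = 596.187 mm·m/s
Outflow: F_out = 9.33 × 24.2 = 225.786 mm·m/s
Steady-state rate R = (F_in − F_out)/L = (596.187 − 225.786) / 256000 m = 1.447e-03 mm/s.
R = 1.447e-03 × 3600 = 5.21 mm/hr.
Over 9.6 h: total = 5.21 × 9.6 = 50.016 ≈ 50 mm.

R ≈ 5.21 mm/hr; total ≈ 50 mm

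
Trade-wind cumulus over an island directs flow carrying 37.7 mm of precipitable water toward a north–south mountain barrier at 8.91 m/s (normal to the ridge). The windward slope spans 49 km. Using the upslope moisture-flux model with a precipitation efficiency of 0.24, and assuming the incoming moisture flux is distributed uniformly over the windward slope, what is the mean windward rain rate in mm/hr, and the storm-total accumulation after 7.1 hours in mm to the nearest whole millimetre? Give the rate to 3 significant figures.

R ≈ 5.92 mm/hr; total ≈ 42 mm

Incoming column moisture flux per unit ridge length: F = V × PW = 8.91 × 37.7 = 335.907 mm·m/s.
Spread over the 49 km slope with efficiency ε = 0.24: R = ε·F/W = 0.24 × 335.907 / 49000 m = 1.645e-03 mm/s.
R = 1.645e-03 × 3600 = 5.92 mm/hr.
Over 7.1 h: total = 5.92 × 7.1 = 42.032 ≈ 42 mm.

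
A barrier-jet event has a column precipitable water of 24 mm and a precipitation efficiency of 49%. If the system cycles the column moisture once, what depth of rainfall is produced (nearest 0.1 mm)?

Rainfall = ε × PW = 0.49 × 24 = 11.8 mm.

rainfall ≈ 11.8 mm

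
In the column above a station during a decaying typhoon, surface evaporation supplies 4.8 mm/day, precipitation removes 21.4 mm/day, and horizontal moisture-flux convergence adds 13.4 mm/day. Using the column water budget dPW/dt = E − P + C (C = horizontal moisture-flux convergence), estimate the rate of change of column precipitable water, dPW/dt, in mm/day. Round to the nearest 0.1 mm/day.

dPW/dt = E − P + C = 4.8 − 21.4 + (13.4) = -3.2 mm/day.

dPW/dt ≈ -3.2 mm/day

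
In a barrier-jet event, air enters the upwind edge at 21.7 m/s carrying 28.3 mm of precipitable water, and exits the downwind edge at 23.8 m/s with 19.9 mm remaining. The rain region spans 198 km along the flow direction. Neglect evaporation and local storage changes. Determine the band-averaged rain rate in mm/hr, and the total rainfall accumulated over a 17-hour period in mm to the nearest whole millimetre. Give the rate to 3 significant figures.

Column moisture flux per unit crosswind length is F = V × PW.
Inflow: F_in = 21.7 × 28.3 = 614.11 mm·m/s
Outflow: F_out = 23.8 × 19.9 = 473.62 mm·m/s
Steady-state rate R = (F_in − F_out)/L = (614.11 − 473.62) / 198000 m = 7.095e-04 mm/s.
R = 7.095e-04 × 3600 = 2.55 mm/hr.
Over 17 h: total = 2.55 × 17 = 43.35 ≈ 43 mm.

R ≈ 2.55 mm/hr; total ≈ 43 mm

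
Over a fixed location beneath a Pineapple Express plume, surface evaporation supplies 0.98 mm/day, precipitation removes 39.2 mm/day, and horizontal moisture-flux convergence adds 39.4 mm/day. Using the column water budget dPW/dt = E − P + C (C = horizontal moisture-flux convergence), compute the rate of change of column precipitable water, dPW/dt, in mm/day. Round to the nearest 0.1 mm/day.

dPW/dt ≈ 1.2 mm/day

dPW/dt = E − P + C = 0.98 − 39.2 + (39.4) = 1.2 mm/day.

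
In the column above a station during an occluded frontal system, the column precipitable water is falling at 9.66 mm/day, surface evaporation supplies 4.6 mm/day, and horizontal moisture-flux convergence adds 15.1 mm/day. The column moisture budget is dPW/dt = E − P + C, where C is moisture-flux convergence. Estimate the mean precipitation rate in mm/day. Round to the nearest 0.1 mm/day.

dPW/dt = -9.66 mm/day.
P = E + C − dPW/dt = 4.6 + (15.1) − (-9.66) = 29.4 mm/day.

P ≈ 29.4 mm/day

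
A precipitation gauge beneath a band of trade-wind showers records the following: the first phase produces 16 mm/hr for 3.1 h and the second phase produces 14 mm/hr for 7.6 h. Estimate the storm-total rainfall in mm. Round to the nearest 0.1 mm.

total ≈ 156.0 mm

Total = Σ Rᵢ Δtᵢ = 16 × 3.1 + 14 × 7.6
      = 49.6 + 106.4 = 156.0 mm.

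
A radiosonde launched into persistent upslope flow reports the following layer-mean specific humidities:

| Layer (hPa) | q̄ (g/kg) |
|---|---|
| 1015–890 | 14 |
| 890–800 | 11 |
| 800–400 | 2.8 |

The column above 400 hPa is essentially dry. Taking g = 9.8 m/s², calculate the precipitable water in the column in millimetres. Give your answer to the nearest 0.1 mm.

PW ≈ 39.4 mm

Precipitable water is the column-integrated vapour mass per unit area: PW = (1/g) Σ q̄ Δp, with q in kg/kg and Δp in Pa (1 kg/m² of water = 1 mm).
Layer 1015–890 hPa: Δp = 125 hPa = 12500 Pa, q̄ = 0.014 kg/kg → 0.014 × 12500 / 9.8 = 17.86 mm
Layer 890–800 hPa: Δp = 90 hPa = 9000 Pa, q̄ = 0.011 kg/kg → 0.011 × 9000 / 9.8 = 10.10 mm
Layer 800–400 hPa: Δp = 400 hPa = 40000 Pa, q̄ = 0.0028 kg/kg → 0.0028 × 40000 / 9.8 = 11.43 mm
PW = 17.86 + 10.10 + 11.43 = 39.39 ≈ 39.4 mm.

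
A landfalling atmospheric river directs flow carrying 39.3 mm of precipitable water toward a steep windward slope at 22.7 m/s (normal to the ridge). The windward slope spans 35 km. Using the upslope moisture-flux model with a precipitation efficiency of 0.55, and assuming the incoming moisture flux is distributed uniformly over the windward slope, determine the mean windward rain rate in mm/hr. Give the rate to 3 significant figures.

Incoming column moisture flux per unit ridge length: F = V × PW = 22.7 × 39.3 = 892.11 mm·m/s.
Spread over the 35 km slope with efficiency ε = 0.55: R = ε·F/W = 0.55 × 892.11 / 35000 m = 1.402e-02 mm/s.
R = 1.402e-02 × 3600 = 50.5 mm/hr.

R ≈ 50.5 mm/hr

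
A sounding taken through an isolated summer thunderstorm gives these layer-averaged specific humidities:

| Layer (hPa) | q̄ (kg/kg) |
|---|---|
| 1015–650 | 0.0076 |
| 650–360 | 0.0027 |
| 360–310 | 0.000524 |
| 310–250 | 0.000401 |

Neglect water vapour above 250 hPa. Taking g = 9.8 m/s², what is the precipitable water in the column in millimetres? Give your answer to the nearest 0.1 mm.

PW ≈ 36.8 mm

Precipitable water is the column-integrated vapour mass per unit area: PW = (1/g) Σ q̄ Δp, with q in kg/kg and Δp in Pa (1 kg/m² of water = 1 mm).
Layer 1015–650 hPa: Δp = 365 hPa = 36500 Pa, q̄ = 0.0076 kg/kg → 0.0076 × 36500 / 9.8 = 28.31 mm
Layer 650–360 hPa: Δp = 290 hPa = 29000 Pa, q̄ = 0.0027 kg/kg → 0.0027 × 29000 / 9.8 = 7.99 mm
Layer 360–310 hPa: Δp = 50 hPa = 5000 Pa, q̄ = 0.000524 kg/kg → 0.000524 × 5000 / 9.8 = 0.27 mm
Layer 310–250 hPa: Δp = 60 hPa = 6000 Pa, q̄ = 0.000401 kg/kg → 0.000401 × 6000 / 9.8 = 0.25 mm
PW = 28.31 + 7.99 + 0.27 + 0.25 = 36.82 ≈ 36.8 mm.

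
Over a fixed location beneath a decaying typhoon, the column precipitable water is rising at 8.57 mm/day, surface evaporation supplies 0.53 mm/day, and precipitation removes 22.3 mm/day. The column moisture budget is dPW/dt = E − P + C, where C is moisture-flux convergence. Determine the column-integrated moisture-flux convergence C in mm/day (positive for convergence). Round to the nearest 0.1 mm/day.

C ≈ 30.3 mm/day

dPW/dt = +8.57 mm/day.
C = dPW/dt − E + P = (+8.57) − 0.53 + 22.3 = 30.3 mm/day.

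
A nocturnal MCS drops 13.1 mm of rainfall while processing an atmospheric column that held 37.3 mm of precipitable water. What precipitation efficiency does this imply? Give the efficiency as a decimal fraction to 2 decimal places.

ε = rainfall / PW = 13.1 / 37.3 = 0.35.

ε ≈ 0.35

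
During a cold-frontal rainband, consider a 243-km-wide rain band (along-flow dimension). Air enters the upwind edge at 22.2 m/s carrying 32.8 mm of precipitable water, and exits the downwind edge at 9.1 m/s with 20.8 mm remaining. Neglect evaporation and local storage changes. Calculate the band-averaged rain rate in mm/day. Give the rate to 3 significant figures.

R ≈ 192 mm/day

Column moisture flux per unit crosswind length is F = V × PW.
Inflow: F_in = 22.2 × 32.8 = 728.16 mm·m/s
Outflow: F_out = 9.1 × 20.8 = 189.28 mm·m/s
Steady-state rate R = (F_in − F_out)/L = (728.16 − 189.28) / 243000 m = 2.218e-03 mm/s.
R = 2.218e-03 × 3600 × 24 = 192 mm/day.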